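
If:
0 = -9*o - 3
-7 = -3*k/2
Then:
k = 14/3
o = -1/3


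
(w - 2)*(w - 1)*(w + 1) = w^3 - 2*w^2 - w + 2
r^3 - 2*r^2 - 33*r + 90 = (r - 5)*(r - 3)*(r + 6)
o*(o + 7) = o^2 + 7*o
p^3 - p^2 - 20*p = p*(p - 5)*(p + 4)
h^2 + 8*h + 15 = (h + 3)*(h + 5)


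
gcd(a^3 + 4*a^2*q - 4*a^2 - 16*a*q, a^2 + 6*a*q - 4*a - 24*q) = a - 4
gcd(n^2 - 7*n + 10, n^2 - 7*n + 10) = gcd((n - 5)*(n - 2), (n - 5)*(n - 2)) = n^2 - 7*n + 10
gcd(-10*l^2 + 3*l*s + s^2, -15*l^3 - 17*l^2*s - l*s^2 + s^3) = 1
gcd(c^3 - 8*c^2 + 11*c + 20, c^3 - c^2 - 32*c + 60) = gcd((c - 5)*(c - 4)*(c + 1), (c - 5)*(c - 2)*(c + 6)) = c - 5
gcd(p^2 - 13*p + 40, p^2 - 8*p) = p - 8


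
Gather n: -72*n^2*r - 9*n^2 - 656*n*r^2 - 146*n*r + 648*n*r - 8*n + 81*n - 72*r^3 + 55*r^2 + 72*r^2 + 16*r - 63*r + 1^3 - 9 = n^2*(-72*r - 9) + n*(-656*r^2 + 502*r + 73) - 72*r^3 + 127*r^2 - 47*r - 8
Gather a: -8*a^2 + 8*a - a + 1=-8*a^2 + 7*a + 1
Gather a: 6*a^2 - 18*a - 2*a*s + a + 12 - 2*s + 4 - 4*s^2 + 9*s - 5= 6*a^2 + a*(-2*s - 17) - 4*s^2 + 7*s + 11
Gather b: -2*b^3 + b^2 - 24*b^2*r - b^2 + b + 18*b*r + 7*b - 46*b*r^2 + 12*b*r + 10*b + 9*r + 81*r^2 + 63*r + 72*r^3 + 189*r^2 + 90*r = -2*b^3 - 24*b^2*r + b*(-46*r^2 + 30*r + 18) + 72*r^3 + 270*r^2 + 162*r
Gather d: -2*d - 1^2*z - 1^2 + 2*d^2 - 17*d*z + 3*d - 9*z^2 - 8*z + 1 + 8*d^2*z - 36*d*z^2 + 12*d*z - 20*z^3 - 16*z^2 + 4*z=d^2*(8*z + 2) + d*(-36*z^2 - 5*z + 1) - 20*z^3 - 25*z^2 - 5*z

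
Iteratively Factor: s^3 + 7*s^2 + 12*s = (s)*(s^2 + 7*s + 12) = s*(s + 3)*(s + 4)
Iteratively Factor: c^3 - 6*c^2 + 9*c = (c)*(c^2 - 6*c + 9) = c*(c - 3)*(c - 3)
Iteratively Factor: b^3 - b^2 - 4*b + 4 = (b - 2)*(b^2 + b - 2) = (b - 2)*(b + 2)*(b - 1)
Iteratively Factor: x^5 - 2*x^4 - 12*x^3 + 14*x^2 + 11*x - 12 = (x + 3)*(x^4 - 5*x^3 + 3*x^2 + 5*x - 4) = (x - 4)*(x + 3)*(x^3 - x^2 - x + 1) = (x - 4)*(x - 1)*(x + 3)*(x^2 - 1) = (x - 4)*(x - 1)*(x + 1)*(x + 3)*(x - 1)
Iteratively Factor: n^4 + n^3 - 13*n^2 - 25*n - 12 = (n + 3)*(n^3 - 2*n^2 - 7*n - 4) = (n + 1)*(n + 3)*(n^2 - 3*n - 4) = (n - 4)*(n + 1)*(n + 3)*(n + 1)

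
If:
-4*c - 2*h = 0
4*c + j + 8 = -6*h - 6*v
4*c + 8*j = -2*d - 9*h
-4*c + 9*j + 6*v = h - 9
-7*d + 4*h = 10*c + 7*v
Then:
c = 273/4714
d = 5087/4714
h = -273/2357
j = -397/2357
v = -5789/4714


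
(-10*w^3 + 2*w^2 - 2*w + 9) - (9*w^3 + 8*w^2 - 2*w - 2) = -19*w^3 - 6*w^2 + 11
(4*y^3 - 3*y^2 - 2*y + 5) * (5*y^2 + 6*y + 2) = 20*y^5 + 9*y^4 - 20*y^3 + 7*y^2 + 26*y + 10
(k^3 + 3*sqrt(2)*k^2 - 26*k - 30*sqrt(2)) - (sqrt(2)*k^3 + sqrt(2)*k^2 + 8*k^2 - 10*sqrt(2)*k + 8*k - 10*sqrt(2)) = -sqrt(2)*k^3 + k^3 - 8*k^2 + 2*sqrt(2)*k^2 - 34*k + 10*sqrt(2)*k - 20*sqrt(2)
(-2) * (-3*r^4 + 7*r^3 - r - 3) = 6*r^4 - 14*r^3 + 2*r + 6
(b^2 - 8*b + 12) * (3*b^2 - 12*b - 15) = 3*b^4 - 36*b^3 + 117*b^2 - 24*b - 180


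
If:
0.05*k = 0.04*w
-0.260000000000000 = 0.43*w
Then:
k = -0.48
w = -0.60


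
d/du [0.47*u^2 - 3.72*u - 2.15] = 0.94*u - 3.72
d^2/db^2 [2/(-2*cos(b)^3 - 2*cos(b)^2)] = (36*tan(b)^4 + 40/cos(b)^2 - 31/cos(b)^3 + 11*cos(3*b)/cos(b)^4 - 60/cos(b)^4)/(4*(cos(b) + 1)^3)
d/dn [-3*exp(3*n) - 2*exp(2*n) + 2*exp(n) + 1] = (-9*exp(2*n) - 4*exp(n) + 2)*exp(n)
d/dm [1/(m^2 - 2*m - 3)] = 2*(1 - m)/(-m^2 + 2*m + 3)^2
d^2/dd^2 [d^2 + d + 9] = 2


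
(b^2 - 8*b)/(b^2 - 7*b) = (b - 8)/(b - 7)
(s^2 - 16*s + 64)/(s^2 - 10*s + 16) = (s - 8)/(s - 2)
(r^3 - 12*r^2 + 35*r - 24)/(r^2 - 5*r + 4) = (r^2 - 11*r + 24)/(r - 4)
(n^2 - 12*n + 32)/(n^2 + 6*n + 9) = (n^2 - 12*n + 32)/(n^2 + 6*n + 9)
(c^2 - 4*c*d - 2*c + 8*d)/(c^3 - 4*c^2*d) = (c - 2)/c^2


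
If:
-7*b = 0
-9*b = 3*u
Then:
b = 0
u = 0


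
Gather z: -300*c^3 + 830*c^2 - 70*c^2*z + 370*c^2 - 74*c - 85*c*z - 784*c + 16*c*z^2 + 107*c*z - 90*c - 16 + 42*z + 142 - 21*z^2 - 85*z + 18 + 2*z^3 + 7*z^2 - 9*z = -300*c^3 + 1200*c^2 - 948*c + 2*z^3 + z^2*(16*c - 14) + z*(-70*c^2 + 22*c - 52) + 144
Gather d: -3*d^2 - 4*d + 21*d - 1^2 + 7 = -3*d^2 + 17*d + 6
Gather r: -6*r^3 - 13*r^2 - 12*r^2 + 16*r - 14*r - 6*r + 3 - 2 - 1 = -6*r^3 - 25*r^2 - 4*r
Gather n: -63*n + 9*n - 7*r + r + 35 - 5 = -54*n - 6*r + 30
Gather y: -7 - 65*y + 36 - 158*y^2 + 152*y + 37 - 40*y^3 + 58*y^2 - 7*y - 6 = -40*y^3 - 100*y^2 + 80*y + 60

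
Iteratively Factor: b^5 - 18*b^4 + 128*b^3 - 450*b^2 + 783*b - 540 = (b - 3)*(b^4 - 15*b^3 + 83*b^2 - 201*b + 180) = (b - 3)^2*(b^3 - 12*b^2 + 47*b - 60) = (b - 4)*(b - 3)^2*(b^2 - 8*b + 15) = (b - 4)*(b - 3)^3*(b - 5)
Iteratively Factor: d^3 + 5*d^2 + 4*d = (d + 4)*(d^2 + d) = d*(d + 4)*(d + 1)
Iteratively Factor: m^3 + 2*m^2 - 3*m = (m)*(m^2 + 2*m - 3) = m*(m - 1)*(m + 3)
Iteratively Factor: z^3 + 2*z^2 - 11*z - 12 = (z + 4)*(z^2 - 2*z - 3) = (z - 3)*(z + 4)*(z + 1)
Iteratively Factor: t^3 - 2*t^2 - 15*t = (t - 5)*(t^2 + 3*t) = (t - 5)*(t + 3)*(t)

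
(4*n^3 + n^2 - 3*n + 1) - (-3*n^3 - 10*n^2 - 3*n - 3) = 7*n^3 + 11*n^2 + 4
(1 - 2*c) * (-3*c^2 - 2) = 6*c^3 - 3*c^2 + 4*c - 2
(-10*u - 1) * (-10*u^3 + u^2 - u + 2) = 100*u^4 + 9*u^2 - 19*u - 2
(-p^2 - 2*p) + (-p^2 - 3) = -2*p^2 - 2*p - 3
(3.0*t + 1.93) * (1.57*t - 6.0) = 4.71*t^2 - 14.9699*t - 11.58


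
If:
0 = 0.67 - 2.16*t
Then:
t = 0.31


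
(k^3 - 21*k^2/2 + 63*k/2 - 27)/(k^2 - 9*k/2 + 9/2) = k - 6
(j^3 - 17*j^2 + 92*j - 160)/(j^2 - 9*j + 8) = (j^2 - 9*j + 20)/(j - 1)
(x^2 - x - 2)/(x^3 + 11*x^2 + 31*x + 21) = (x - 2)/(x^2 + 10*x + 21)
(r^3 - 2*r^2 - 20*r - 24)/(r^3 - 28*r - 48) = (r + 2)/(r + 4)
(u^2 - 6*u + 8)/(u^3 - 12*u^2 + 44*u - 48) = 1/(u - 6)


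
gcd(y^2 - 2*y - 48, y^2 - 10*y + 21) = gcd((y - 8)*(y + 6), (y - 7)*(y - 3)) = 1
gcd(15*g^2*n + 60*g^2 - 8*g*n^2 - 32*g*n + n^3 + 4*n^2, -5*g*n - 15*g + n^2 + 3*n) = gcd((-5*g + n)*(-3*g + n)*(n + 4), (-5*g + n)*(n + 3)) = 5*g - n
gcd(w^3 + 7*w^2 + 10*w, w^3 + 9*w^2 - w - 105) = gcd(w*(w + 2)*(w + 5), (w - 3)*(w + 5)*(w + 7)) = w + 5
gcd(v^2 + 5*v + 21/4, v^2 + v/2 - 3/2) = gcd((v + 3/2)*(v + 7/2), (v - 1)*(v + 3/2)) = v + 3/2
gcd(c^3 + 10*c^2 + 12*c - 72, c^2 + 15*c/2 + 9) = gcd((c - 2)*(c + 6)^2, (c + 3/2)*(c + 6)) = c + 6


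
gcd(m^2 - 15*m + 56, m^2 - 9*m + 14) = m - 7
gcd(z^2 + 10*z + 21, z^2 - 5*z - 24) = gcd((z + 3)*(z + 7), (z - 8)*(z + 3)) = z + 3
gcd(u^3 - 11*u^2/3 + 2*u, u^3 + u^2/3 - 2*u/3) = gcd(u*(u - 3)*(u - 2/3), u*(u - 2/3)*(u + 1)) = u^2 - 2*u/3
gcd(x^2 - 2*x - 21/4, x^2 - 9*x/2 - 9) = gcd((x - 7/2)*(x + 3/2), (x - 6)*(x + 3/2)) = x + 3/2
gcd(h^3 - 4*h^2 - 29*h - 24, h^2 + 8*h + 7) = h + 1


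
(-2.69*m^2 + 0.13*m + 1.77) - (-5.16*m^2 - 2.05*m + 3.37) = 2.47*m^2 + 2.18*m - 1.6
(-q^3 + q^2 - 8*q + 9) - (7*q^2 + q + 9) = -q^3 - 6*q^2 - 9*q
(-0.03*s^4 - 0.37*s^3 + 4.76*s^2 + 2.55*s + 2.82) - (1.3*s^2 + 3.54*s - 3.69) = -0.03*s^4 - 0.37*s^3 + 3.46*s^2 - 0.99*s + 6.51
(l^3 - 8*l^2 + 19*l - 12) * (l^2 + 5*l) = l^5 - 3*l^4 - 21*l^3 + 83*l^2 - 60*l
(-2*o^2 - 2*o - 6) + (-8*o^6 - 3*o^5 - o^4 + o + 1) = -8*o^6 - 3*o^5 - o^4 - 2*o^2 - o - 5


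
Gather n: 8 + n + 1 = n + 9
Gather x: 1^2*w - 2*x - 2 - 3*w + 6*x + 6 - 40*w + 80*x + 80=-42*w + 84*x + 84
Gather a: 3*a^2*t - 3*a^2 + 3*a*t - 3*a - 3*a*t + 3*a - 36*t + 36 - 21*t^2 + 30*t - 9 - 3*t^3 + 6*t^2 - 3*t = a^2*(3*t - 3) - 3*t^3 - 15*t^2 - 9*t + 27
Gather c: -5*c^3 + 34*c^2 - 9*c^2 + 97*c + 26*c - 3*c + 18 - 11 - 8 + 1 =-5*c^3 + 25*c^2 + 120*c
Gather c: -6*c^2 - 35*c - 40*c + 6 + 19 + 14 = -6*c^2 - 75*c + 39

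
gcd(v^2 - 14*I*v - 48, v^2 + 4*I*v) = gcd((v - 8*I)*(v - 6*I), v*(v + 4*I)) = 1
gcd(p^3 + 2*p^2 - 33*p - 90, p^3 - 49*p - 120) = p^2 + 8*p + 15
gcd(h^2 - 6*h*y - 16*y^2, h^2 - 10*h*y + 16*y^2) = -h + 8*y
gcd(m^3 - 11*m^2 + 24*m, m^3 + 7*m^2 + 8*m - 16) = 1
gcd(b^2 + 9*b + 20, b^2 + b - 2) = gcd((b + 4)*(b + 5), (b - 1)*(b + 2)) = 1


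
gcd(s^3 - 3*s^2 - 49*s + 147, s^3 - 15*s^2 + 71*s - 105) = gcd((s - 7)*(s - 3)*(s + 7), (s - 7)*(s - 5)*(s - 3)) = s^2 - 10*s + 21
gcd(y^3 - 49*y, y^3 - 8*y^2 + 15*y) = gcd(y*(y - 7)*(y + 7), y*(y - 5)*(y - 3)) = y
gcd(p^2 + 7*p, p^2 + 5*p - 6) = 1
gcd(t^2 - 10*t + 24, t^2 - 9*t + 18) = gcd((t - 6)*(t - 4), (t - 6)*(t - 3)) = t - 6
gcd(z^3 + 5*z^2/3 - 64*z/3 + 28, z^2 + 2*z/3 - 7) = z - 7/3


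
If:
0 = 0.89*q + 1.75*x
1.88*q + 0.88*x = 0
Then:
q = 0.00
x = 0.00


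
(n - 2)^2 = n^2 - 4*n + 4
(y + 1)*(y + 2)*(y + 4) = y^3 + 7*y^2 + 14*y + 8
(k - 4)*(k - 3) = k^2 - 7*k + 12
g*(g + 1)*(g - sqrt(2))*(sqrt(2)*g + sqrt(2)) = sqrt(2)*g^4 - 2*g^3 + 2*sqrt(2)*g^3 - 4*g^2 + sqrt(2)*g^2 - 2*g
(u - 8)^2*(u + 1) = u^3 - 15*u^2 + 48*u + 64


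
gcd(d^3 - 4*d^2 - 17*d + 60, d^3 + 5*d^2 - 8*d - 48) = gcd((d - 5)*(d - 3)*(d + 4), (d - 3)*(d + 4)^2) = d^2 + d - 12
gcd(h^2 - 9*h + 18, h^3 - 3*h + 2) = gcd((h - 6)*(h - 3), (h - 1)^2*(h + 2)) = 1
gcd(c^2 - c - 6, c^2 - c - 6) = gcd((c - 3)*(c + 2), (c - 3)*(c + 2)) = c^2 - c - 6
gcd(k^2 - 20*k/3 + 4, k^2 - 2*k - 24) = k - 6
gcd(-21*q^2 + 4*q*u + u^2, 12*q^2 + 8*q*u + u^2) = 1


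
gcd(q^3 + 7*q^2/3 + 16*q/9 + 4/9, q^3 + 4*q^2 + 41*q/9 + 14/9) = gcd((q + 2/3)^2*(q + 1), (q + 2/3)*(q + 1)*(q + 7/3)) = q^2 + 5*q/3 + 2/3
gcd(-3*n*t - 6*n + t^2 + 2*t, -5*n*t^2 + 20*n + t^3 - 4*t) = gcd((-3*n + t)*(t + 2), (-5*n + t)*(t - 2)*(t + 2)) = t + 2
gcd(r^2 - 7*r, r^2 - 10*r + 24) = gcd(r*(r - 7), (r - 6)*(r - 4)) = 1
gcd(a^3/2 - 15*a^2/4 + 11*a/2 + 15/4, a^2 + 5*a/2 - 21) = 1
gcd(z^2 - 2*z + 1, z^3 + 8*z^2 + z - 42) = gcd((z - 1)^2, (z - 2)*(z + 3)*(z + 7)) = 1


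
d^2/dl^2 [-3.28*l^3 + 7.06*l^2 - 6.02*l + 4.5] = 14.12 - 19.68*l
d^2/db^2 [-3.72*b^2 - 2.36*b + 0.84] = -7.44000000000000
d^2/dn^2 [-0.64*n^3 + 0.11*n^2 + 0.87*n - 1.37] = 0.22 - 3.84*n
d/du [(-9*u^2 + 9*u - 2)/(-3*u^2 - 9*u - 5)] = 3*(36*u^2 + 26*u - 21)/(9*u^4 + 54*u^3 + 111*u^2 + 90*u + 25)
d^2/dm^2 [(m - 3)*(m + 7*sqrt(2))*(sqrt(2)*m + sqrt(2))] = 6*sqrt(2)*m - 4*sqrt(2) + 28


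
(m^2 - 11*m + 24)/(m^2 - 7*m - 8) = (m - 3)/(m + 1)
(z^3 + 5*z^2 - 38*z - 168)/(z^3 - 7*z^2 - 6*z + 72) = (z^2 + 11*z + 28)/(z^2 - z - 12)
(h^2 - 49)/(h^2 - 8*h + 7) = (h + 7)/(h - 1)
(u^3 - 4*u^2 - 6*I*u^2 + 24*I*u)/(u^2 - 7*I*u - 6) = u*(u - 4)/(u - I)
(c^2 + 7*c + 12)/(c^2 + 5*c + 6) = (c + 4)/(c + 2)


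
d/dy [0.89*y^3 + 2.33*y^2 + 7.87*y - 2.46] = 2.67*y^2 + 4.66*y + 7.87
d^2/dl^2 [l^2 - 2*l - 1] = 2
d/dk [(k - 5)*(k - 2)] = 2*k - 7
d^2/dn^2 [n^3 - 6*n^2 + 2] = 6*n - 12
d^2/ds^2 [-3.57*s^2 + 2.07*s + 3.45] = -7.14000000000000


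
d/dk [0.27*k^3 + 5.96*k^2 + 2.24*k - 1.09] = 0.81*k^2 + 11.92*k + 2.24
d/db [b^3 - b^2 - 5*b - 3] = 3*b^2 - 2*b - 5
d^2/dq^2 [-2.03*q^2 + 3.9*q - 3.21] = -4.06000000000000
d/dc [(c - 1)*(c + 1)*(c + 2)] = 3*c^2 + 4*c - 1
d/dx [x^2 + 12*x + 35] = 2*x + 12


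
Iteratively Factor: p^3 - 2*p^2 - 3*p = (p + 1)*(p^2 - 3*p) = (p - 3)*(p + 1)*(p)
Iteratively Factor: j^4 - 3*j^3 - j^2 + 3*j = (j - 3)*(j^3 - j) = (j - 3)*(j - 1)*(j^2 + j) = j*(j - 3)*(j - 1)*(j + 1)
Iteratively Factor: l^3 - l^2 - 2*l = (l)*(l^2 - l - 2) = l*(l + 1)*(l - 2)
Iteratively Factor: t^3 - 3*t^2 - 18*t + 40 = (t - 5)*(t^2 + 2*t - 8) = (t - 5)*(t + 4)*(t - 2)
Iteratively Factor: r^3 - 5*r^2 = (r)*(r^2 - 5*r) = r*(r - 5)*(r)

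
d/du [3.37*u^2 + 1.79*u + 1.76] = 6.74*u + 1.79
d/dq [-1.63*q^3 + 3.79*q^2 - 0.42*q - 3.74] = -4.89*q^2 + 7.58*q - 0.42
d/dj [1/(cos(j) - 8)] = sin(j)/(cos(j) - 8)^2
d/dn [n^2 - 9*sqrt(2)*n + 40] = 2*n - 9*sqrt(2)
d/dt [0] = 0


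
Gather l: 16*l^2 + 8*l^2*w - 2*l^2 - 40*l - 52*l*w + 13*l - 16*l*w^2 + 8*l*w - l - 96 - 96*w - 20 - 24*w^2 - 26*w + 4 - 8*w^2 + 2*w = l^2*(8*w + 14) + l*(-16*w^2 - 44*w - 28) - 32*w^2 - 120*w - 112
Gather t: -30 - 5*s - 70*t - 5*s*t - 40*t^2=-5*s - 40*t^2 + t*(-5*s - 70) - 30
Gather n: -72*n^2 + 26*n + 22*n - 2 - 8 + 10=-72*n^2 + 48*n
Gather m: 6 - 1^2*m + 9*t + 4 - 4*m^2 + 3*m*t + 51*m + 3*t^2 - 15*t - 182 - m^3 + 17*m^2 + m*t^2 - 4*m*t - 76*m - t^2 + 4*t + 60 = -m^3 + 13*m^2 + m*(t^2 - t - 26) + 2*t^2 - 2*t - 112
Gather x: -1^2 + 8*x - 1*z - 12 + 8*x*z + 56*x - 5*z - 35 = x*(8*z + 64) - 6*z - 48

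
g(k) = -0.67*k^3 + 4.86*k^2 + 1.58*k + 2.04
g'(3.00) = 12.65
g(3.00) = 32.43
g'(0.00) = 1.58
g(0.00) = 2.04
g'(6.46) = -19.51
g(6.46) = 34.44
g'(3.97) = 8.49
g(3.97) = 42.99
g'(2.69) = 13.18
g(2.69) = 28.42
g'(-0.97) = -9.74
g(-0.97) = 5.69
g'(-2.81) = -41.60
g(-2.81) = 50.84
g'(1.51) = 11.67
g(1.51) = 13.20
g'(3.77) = 9.66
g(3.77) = 41.17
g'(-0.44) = -3.09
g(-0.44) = 2.34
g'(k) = -2.01*k^2 + 9.72*k + 1.58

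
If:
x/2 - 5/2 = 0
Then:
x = 5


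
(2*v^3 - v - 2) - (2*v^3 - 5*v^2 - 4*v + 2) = 5*v^2 + 3*v - 4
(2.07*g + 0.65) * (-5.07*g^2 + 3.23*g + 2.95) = -10.4949*g^3 + 3.3906*g^2 + 8.206*g + 1.9175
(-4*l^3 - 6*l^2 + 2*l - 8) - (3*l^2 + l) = -4*l^3 - 9*l^2 + l - 8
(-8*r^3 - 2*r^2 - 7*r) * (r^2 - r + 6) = -8*r^5 + 6*r^4 - 53*r^3 - 5*r^2 - 42*r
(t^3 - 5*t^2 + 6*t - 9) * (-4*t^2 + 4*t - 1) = -4*t^5 + 24*t^4 - 45*t^3 + 65*t^2 - 42*t + 9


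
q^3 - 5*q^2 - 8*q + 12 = (q - 6)*(q - 1)*(q + 2)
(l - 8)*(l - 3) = l^2 - 11*l + 24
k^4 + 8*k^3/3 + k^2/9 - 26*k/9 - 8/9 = (k - 1)*(k + 1/3)*(k + 4/3)*(k + 2)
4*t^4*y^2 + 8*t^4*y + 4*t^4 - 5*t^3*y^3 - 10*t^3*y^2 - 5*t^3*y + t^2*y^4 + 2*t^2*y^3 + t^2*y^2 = (-4*t + y)*(-t + y)*(t*y + t)^2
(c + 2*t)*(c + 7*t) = c^2 + 9*c*t + 14*t^2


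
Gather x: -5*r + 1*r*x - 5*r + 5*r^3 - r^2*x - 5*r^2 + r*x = 5*r^3 - 5*r^2 - 10*r + x*(-r^2 + 2*r)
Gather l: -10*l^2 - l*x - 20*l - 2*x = -10*l^2 + l*(-x - 20) - 2*x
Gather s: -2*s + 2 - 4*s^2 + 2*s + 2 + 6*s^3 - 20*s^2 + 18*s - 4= 6*s^3 - 24*s^2 + 18*s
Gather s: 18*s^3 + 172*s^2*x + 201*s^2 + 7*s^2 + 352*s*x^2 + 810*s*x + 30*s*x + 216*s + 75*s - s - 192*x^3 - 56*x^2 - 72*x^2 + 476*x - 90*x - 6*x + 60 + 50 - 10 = 18*s^3 + s^2*(172*x + 208) + s*(352*x^2 + 840*x + 290) - 192*x^3 - 128*x^2 + 380*x + 100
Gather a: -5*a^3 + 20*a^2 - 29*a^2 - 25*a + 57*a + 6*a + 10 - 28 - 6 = -5*a^3 - 9*a^2 + 38*a - 24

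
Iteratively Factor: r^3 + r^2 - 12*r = (r - 3)*(r^2 + 4*r) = r*(r - 3)*(r + 4)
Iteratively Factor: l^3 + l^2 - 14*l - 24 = (l + 3)*(l^2 - 2*l - 8) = (l + 2)*(l + 3)*(l - 4)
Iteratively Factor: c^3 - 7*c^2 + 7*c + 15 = (c - 3)*(c^2 - 4*c - 5) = (c - 5)*(c - 3)*(c + 1)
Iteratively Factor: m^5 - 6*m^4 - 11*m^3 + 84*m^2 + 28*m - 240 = (m - 5)*(m^4 - m^3 - 16*m^2 + 4*m + 48) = (m - 5)*(m + 2)*(m^3 - 3*m^2 - 10*m + 24) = (m - 5)*(m + 2)*(m + 3)*(m^2 - 6*m + 8) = (m - 5)*(m - 2)*(m + 2)*(m + 3)*(m - 4)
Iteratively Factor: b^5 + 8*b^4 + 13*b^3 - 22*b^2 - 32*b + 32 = (b - 1)*(b^4 + 9*b^3 + 22*b^2 - 32) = (b - 1)*(b + 2)*(b^3 + 7*b^2 + 8*b - 16) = (b - 1)*(b + 2)*(b + 4)*(b^2 + 3*b - 4) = (b - 1)*(b + 2)*(b + 4)^2*(b - 1)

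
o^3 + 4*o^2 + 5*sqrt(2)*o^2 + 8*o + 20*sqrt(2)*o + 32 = (o + 4)*(o + sqrt(2))*(o + 4*sqrt(2))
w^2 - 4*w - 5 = (w - 5)*(w + 1)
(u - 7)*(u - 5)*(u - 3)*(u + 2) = u^4 - 13*u^3 + 41*u^2 + 37*u - 210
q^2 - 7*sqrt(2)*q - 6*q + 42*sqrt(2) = (q - 6)*(q - 7*sqrt(2))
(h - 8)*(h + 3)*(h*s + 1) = h^3*s - 5*h^2*s + h^2 - 24*h*s - 5*h - 24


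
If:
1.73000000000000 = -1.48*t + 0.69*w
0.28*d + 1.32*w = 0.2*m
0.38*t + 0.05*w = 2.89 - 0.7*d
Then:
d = 4.76312741312741 - 0.324517374517375*w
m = 6.14567567567568*w + 6.66837837837838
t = 0.466216216216216*w - 1.16891891891892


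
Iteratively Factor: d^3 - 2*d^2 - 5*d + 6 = (d - 3)*(d^2 + d - 2) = (d - 3)*(d + 2)*(d - 1)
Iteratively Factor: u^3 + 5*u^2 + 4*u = (u + 1)*(u^2 + 4*u) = u*(u + 1)*(u + 4)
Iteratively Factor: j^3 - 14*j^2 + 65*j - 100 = (j - 5)*(j^2 - 9*j + 20) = (j - 5)^2*(j - 4)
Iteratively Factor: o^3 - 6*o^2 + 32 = (o - 4)*(o^2 - 2*o - 8) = (o - 4)*(o + 2)*(o - 4)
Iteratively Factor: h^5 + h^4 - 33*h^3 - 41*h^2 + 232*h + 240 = (h + 1)*(h^4 - 33*h^2 - 8*h + 240) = (h - 3)*(h + 1)*(h^3 + 3*h^2 - 24*h - 80) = (h - 3)*(h + 1)*(h + 4)*(h^2 - h - 20) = (h - 5)*(h - 3)*(h + 1)*(h + 4)*(h + 4)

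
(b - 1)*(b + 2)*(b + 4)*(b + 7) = b^4 + 12*b^3 + 37*b^2 + 6*b - 56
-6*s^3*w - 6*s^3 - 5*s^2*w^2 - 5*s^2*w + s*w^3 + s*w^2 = (-6*s + w)*(s + w)*(s*w + s)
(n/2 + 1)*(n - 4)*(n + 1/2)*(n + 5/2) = n^4/2 + n^3/2 - 51*n^2/8 - 53*n/4 - 5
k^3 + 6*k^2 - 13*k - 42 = (k - 3)*(k + 2)*(k + 7)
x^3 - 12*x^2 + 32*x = x*(x - 8)*(x - 4)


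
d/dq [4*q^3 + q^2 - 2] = 2*q*(6*q + 1)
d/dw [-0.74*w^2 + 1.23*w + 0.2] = 1.23 - 1.48*w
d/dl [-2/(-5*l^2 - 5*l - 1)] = 10*(-2*l - 1)/(5*l^2 + 5*l + 1)^2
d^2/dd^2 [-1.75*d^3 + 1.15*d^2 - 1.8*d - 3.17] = 2.3 - 10.5*d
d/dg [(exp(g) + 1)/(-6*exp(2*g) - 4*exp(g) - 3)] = (6*exp(2*g) + 12*exp(g) + 1)*exp(g)/(36*exp(4*g) + 48*exp(3*g) + 52*exp(2*g) + 24*exp(g) + 9)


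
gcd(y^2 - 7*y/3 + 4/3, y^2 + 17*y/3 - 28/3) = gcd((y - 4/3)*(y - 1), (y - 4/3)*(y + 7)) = y - 4/3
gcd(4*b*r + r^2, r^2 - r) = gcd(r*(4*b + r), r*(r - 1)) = r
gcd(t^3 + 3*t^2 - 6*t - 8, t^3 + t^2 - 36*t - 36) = t + 1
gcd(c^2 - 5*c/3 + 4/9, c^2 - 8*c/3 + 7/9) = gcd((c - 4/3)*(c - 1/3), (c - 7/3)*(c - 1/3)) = c - 1/3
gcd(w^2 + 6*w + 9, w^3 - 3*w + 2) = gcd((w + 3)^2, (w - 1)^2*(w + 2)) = 1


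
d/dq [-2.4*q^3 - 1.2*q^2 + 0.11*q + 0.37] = -7.2*q^2 - 2.4*q + 0.11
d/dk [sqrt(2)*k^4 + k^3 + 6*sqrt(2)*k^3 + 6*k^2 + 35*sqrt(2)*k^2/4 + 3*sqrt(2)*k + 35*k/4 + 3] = 4*sqrt(2)*k^3 + 3*k^2 + 18*sqrt(2)*k^2 + 12*k + 35*sqrt(2)*k/2 + 3*sqrt(2) + 35/4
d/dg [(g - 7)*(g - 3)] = 2*g - 10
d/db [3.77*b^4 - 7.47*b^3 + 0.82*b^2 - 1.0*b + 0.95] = 15.08*b^3 - 22.41*b^2 + 1.64*b - 1.0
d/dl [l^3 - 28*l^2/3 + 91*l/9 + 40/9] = 3*l^2 - 56*l/3 + 91/9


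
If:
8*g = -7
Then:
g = -7/8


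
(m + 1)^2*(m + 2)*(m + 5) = m^4 + 9*m^3 + 25*m^2 + 27*m + 10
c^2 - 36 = (c - 6)*(c + 6)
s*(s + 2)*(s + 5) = s^3 + 7*s^2 + 10*s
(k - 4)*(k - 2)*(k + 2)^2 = k^4 - 2*k^3 - 12*k^2 + 8*k + 32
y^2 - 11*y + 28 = (y - 7)*(y - 4)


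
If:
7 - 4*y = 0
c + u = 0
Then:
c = -u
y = 7/4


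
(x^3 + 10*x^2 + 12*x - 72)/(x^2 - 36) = (x^2 + 4*x - 12)/(x - 6)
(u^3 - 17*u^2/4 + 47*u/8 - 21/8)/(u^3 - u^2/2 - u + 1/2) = (8*u^2 - 26*u + 21)/(4*(2*u^2 + u - 1))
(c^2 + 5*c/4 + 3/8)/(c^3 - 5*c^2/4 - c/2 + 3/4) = (c + 1/2)/(c^2 - 2*c + 1)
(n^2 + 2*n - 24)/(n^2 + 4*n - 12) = (n - 4)/(n - 2)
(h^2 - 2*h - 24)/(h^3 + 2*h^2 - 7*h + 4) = (h - 6)/(h^2 - 2*h + 1)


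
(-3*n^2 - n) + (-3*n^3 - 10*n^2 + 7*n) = -3*n^3 - 13*n^2 + 6*n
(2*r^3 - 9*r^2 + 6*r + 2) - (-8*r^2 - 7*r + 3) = 2*r^3 - r^2 + 13*r - 1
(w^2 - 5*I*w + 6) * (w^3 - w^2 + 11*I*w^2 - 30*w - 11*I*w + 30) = w^5 - w^4 + 6*I*w^4 + 31*w^3 - 6*I*w^3 - 31*w^2 + 216*I*w^2 - 180*w - 216*I*w + 180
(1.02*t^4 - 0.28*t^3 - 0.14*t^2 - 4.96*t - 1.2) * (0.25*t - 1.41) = 0.255*t^5 - 1.5082*t^4 + 0.3598*t^3 - 1.0426*t^2 + 6.6936*t + 1.692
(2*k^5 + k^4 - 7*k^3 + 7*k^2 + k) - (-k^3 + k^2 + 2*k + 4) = 2*k^5 + k^4 - 6*k^3 + 6*k^2 - k - 4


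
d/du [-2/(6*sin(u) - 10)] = 3*cos(u)/(3*sin(u) - 5)^2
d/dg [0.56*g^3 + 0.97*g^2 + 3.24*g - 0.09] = 1.68*g^2 + 1.94*g + 3.24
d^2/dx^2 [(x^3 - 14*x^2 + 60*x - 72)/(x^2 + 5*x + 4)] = 2*(151*x^3 + 12*x^2 - 1752*x - 2936)/(x^6 + 15*x^5 + 87*x^4 + 245*x^3 + 348*x^2 + 240*x + 64)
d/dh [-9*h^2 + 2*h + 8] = 2 - 18*h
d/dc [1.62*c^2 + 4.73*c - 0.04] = 3.24*c + 4.73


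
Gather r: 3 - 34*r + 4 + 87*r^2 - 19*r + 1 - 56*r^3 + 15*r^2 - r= -56*r^3 + 102*r^2 - 54*r + 8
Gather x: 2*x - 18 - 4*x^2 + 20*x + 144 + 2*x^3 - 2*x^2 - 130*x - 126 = 2*x^3 - 6*x^2 - 108*x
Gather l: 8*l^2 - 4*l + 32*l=8*l^2 + 28*l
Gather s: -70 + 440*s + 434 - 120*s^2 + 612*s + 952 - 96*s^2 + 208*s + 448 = -216*s^2 + 1260*s + 1764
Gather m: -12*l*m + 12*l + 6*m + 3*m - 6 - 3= 12*l + m*(9 - 12*l) - 9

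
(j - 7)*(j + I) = j^2 - 7*j + I*j - 7*I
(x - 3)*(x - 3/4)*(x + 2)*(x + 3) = x^4 + 5*x^3/4 - 21*x^2/2 - 45*x/4 + 27/2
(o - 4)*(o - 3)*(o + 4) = o^3 - 3*o^2 - 16*o + 48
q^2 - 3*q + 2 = (q - 2)*(q - 1)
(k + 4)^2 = k^2 + 8*k + 16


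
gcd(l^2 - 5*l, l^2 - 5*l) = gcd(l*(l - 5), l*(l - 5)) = l^2 - 5*l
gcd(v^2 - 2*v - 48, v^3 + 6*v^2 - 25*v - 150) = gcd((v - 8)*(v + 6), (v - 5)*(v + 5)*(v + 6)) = v + 6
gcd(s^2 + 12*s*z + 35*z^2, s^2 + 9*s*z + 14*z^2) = s + 7*z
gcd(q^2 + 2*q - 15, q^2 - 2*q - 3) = q - 3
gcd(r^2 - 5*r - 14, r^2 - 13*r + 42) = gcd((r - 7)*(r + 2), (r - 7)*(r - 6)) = r - 7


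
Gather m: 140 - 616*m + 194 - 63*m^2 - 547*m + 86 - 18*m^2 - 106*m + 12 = -81*m^2 - 1269*m + 432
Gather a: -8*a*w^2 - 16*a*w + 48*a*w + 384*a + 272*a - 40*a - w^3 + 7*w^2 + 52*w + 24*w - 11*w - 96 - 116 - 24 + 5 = a*(-8*w^2 + 32*w + 616) - w^3 + 7*w^2 + 65*w - 231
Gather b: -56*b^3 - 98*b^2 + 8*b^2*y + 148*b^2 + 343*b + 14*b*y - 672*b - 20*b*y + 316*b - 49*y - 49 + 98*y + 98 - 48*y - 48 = -56*b^3 + b^2*(8*y + 50) + b*(-6*y - 13) + y + 1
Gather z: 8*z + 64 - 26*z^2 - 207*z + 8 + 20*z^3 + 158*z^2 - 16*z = 20*z^3 + 132*z^2 - 215*z + 72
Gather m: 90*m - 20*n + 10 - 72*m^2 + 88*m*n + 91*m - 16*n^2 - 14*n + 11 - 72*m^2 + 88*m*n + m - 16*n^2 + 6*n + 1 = -144*m^2 + m*(176*n + 182) - 32*n^2 - 28*n + 22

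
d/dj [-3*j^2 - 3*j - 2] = -6*j - 3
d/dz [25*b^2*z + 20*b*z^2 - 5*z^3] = 25*b^2 + 40*b*z - 15*z^2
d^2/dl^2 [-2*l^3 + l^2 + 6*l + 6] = 2 - 12*l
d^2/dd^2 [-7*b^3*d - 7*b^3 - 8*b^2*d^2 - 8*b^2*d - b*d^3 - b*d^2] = 2*b*(-8*b - 3*d - 1)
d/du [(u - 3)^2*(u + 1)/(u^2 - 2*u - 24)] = (u^4 - 4*u^3 - 65*u^2 + 222*u - 54)/(u^4 - 4*u^3 - 44*u^2 + 96*u + 576)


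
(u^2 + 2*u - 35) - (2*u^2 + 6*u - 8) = -u^2 - 4*u - 27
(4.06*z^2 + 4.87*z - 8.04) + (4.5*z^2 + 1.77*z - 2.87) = 8.56*z^2 + 6.64*z - 10.91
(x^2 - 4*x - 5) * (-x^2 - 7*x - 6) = -x^4 - 3*x^3 + 27*x^2 + 59*x + 30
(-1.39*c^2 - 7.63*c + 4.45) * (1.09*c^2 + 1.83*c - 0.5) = -1.5151*c^4 - 10.8604*c^3 - 8.4174*c^2 + 11.9585*c - 2.225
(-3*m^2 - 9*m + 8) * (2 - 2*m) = 6*m^3 + 12*m^2 - 34*m + 16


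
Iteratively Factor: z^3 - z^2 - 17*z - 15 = (z + 3)*(z^2 - 4*z - 5) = (z + 1)*(z + 3)*(z - 5)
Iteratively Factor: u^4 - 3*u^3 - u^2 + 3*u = (u + 1)*(u^3 - 4*u^2 + 3*u) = (u - 1)*(u + 1)*(u^2 - 3*u) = u*(u - 1)*(u + 1)*(u - 3)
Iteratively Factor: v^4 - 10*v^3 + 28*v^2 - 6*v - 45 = (v - 3)*(v^3 - 7*v^2 + 7*v + 15) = (v - 3)^2*(v^2 - 4*v - 5) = (v - 5)*(v - 3)^2*(v + 1)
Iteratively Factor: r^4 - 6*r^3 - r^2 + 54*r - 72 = (r + 3)*(r^3 - 9*r^2 + 26*r - 24) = (r - 2)*(r + 3)*(r^2 - 7*r + 12) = (r - 4)*(r - 2)*(r + 3)*(r - 3)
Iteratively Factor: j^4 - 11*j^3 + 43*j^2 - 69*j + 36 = (j - 4)*(j^3 - 7*j^2 + 15*j - 9) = (j - 4)*(j - 3)*(j^2 - 4*j + 3) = (j - 4)*(j - 3)*(j - 1)*(j - 3)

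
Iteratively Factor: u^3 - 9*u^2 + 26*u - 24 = (u - 4)*(u^2 - 5*u + 6) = (u - 4)*(u - 3)*(u - 2)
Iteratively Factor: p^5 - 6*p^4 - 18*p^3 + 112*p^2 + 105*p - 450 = (p - 5)*(p^4 - p^3 - 23*p^2 - 3*p + 90) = (p - 5)^2*(p^3 + 4*p^2 - 3*p - 18) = (p - 5)^2*(p + 3)*(p^2 + p - 6) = (p - 5)^2*(p - 2)*(p + 3)*(p + 3)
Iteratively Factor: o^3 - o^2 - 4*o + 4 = (o - 1)*(o^2 - 4) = (o - 2)*(o - 1)*(o + 2)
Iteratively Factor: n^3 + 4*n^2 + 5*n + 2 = (n + 1)*(n^2 + 3*n + 2) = (n + 1)^2*(n + 2)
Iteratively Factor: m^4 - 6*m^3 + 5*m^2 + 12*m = (m + 1)*(m^3 - 7*m^2 + 12*m) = (m - 3)*(m + 1)*(m^2 - 4*m) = (m - 4)*(m - 3)*(m + 1)*(m)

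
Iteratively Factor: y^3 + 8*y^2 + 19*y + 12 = (y + 3)*(y^2 + 5*y + 4) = (y + 3)*(y + 4)*(y + 1)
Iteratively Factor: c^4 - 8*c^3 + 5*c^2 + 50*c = (c + 2)*(c^3 - 10*c^2 + 25*c) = (c - 5)*(c + 2)*(c^2 - 5*c) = c*(c - 5)*(c + 2)*(c - 5)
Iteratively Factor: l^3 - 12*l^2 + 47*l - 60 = (l - 3)*(l^2 - 9*l + 20) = (l - 5)*(l - 3)*(l - 4)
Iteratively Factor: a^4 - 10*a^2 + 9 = (a + 1)*(a^3 - a^2 - 9*a + 9) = (a - 1)*(a + 1)*(a^2 - 9) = (a - 1)*(a + 1)*(a + 3)*(a - 3)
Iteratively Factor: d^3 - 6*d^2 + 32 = (d + 2)*(d^2 - 8*d + 16) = (d - 4)*(d + 2)*(d - 4)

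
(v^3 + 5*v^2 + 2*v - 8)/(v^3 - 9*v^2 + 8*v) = (v^2 + 6*v + 8)/(v*(v - 8))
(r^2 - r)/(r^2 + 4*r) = (r - 1)/(r + 4)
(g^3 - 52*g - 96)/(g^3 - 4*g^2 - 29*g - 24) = (g^2 + 8*g + 12)/(g^2 + 4*g + 3)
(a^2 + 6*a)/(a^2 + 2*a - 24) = a/(a - 4)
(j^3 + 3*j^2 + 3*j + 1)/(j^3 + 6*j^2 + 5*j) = (j^2 + 2*j + 1)/(j*(j + 5))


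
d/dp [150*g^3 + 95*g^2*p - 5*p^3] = 95*g^2 - 15*p^2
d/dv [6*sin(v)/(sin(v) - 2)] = -12*cos(v)/(sin(v) - 2)^2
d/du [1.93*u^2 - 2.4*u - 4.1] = 3.86*u - 2.4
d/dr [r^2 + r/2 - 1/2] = 2*r + 1/2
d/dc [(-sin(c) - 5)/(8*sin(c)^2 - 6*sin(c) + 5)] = (8*sin(c)^2 + 80*sin(c) - 35)*cos(c)/(8*sin(c)^2 - 6*sin(c) + 5)^2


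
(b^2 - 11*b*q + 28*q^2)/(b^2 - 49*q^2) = (b - 4*q)/(b + 7*q)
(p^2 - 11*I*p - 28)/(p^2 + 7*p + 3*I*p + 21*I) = (p^2 - 11*I*p - 28)/(p^2 + p*(7 + 3*I) + 21*I)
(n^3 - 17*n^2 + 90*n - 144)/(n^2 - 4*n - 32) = (n^2 - 9*n + 18)/(n + 4)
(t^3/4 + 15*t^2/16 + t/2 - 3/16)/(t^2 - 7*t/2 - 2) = (-4*t^3 - 15*t^2 - 8*t + 3)/(8*(-2*t^2 + 7*t + 4))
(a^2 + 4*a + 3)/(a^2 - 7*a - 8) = (a + 3)/(a - 8)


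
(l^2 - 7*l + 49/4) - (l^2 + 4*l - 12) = 97/4 - 11*l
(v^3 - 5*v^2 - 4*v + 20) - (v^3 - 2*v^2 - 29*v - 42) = -3*v^2 + 25*v + 62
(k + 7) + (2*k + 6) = 3*k + 13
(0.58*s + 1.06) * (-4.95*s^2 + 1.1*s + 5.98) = -2.871*s^3 - 4.609*s^2 + 4.6344*s + 6.3388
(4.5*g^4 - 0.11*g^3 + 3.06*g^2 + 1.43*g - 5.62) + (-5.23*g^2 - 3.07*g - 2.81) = 4.5*g^4 - 0.11*g^3 - 2.17*g^2 - 1.64*g - 8.43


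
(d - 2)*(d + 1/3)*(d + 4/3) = d^3 - d^2/3 - 26*d/9 - 8/9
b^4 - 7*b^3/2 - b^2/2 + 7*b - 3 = (b - 3)*(b - 1/2)*(b - sqrt(2))*(b + sqrt(2))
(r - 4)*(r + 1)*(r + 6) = r^3 + 3*r^2 - 22*r - 24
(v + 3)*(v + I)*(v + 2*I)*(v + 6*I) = v^4 + 3*v^3 + 9*I*v^3 - 20*v^2 + 27*I*v^2 - 60*v - 12*I*v - 36*I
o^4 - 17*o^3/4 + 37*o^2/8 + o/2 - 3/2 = (o - 2)^2*(o - 3/4)*(o + 1/2)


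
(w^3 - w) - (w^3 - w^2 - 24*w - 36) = w^2 + 23*w + 36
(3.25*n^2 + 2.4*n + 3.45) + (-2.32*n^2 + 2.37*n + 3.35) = 0.93*n^2 + 4.77*n + 6.8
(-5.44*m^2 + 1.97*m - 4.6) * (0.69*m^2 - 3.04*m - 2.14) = -3.7536*m^4 + 17.8969*m^3 + 2.4788*m^2 + 9.7682*m + 9.844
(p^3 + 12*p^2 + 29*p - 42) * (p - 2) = p^4 + 10*p^3 + 5*p^2 - 100*p + 84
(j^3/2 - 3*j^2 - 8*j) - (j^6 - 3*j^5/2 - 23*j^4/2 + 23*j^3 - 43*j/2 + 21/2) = -j^6 + 3*j^5/2 + 23*j^4/2 - 45*j^3/2 - 3*j^2 + 27*j/2 - 21/2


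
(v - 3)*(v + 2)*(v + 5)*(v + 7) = v^4 + 11*v^3 + 17*v^2 - 107*v - 210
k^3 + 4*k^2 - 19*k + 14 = (k - 2)*(k - 1)*(k + 7)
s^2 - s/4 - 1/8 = (s - 1/2)*(s + 1/4)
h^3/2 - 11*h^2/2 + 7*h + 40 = (h/2 + 1)*(h - 8)*(h - 5)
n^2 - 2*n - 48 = (n - 8)*(n + 6)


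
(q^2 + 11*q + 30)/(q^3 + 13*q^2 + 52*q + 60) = 1/(q + 2)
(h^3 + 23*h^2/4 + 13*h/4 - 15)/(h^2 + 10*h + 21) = (h^2 + 11*h/4 - 5)/(h + 7)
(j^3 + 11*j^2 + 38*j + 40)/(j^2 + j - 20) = (j^2 + 6*j + 8)/(j - 4)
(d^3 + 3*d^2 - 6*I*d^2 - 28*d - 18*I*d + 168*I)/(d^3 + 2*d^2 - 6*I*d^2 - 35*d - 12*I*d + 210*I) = (d - 4)/(d - 5)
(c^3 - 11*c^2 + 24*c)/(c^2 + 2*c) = (c^2 - 11*c + 24)/(c + 2)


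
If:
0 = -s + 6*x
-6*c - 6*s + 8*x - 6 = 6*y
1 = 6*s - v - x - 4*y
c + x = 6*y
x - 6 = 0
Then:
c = -180/7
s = 36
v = 1555/7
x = 6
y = -23/7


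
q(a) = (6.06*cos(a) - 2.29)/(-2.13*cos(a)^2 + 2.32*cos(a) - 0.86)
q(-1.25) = 1.11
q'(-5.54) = 0.60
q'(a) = (-4.26*sin(a)*cos(a) + 2.32*sin(a))*(6.06*cos(a) - 2.29)/(-2.13*cos(a)^2 + 2.32*cos(a) - 0.86)^2 - 6.06*sin(a)/(-2.13*cos(a)^2 + 2.32*cos(a) - 0.86) = (-12.9078*cos(a)^2 + 9.7554*cos(a) - 0.1012)*sin(a)/(4.5369*cos(a)^4 - 9.8832*cos(a)^3 + 9.046*cos(a)^2 - 3.9904*cos(a) + 0.7396)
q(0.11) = -5.67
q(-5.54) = -7.09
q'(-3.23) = -0.07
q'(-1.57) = 0.13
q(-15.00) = 1.79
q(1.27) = 1.38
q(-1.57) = 2.66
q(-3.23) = 1.58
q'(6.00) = 2.07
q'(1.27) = 12.23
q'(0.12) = -0.87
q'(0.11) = -0.80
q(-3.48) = 1.62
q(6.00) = -5.92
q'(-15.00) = 0.66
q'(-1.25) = -13.87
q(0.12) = -5.68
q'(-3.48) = -0.28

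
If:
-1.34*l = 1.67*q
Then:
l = -1.24626865671642*q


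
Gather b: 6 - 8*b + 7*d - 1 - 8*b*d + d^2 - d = b*(-8*d - 8) + d^2 + 6*d + 5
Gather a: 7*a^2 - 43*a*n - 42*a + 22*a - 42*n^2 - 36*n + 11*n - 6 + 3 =7*a^2 + a*(-43*n - 20) - 42*n^2 - 25*n - 3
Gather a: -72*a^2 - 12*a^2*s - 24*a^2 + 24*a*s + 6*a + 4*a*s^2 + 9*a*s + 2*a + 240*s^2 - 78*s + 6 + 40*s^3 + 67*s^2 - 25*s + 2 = a^2*(-12*s - 96) + a*(4*s^2 + 33*s + 8) + 40*s^3 + 307*s^2 - 103*s + 8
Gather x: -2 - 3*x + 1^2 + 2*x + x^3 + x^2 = x^3 + x^2 - x - 1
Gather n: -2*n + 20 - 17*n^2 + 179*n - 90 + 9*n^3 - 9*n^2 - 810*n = 9*n^3 - 26*n^2 - 633*n - 70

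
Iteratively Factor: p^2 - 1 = (p + 1)*(p - 1)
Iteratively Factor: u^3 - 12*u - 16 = (u + 2)*(u^2 - 2*u - 8) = (u - 4)*(u + 2)*(u + 2)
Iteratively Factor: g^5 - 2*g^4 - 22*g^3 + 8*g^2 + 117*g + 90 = (g + 1)*(g^4 - 3*g^3 - 19*g^2 + 27*g + 90) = (g - 5)*(g + 1)*(g^3 + 2*g^2 - 9*g - 18) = (g - 5)*(g + 1)*(g + 2)*(g^2 - 9) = (g - 5)*(g + 1)*(g + 2)*(g + 3)*(g - 3)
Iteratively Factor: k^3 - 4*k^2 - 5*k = (k - 5)*(k^2 + k) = (k - 5)*(k + 1)*(k)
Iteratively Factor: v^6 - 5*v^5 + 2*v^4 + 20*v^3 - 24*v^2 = (v - 2)*(v^5 - 3*v^4 - 4*v^3 + 12*v^2) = (v - 2)*(v + 2)*(v^4 - 5*v^3 + 6*v^2) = v*(v - 2)*(v + 2)*(v^3 - 5*v^2 + 6*v) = v^2*(v - 2)*(v + 2)*(v^2 - 5*v + 6) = v^2*(v - 2)^2*(v + 2)*(v - 3)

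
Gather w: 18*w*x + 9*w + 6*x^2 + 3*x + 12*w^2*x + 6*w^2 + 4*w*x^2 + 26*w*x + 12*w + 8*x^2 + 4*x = w^2*(12*x + 6) + w*(4*x^2 + 44*x + 21) + 14*x^2 + 7*x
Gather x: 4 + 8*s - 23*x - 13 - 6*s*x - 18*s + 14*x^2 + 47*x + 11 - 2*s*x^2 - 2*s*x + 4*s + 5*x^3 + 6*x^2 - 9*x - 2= -6*s + 5*x^3 + x^2*(20 - 2*s) + x*(15 - 8*s)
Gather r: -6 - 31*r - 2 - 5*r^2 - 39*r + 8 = -5*r^2 - 70*r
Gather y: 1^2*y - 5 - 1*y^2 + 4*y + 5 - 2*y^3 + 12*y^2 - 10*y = -2*y^3 + 11*y^2 - 5*y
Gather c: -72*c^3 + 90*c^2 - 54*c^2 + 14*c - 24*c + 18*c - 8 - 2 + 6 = -72*c^3 + 36*c^2 + 8*c - 4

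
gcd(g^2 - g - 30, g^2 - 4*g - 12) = g - 6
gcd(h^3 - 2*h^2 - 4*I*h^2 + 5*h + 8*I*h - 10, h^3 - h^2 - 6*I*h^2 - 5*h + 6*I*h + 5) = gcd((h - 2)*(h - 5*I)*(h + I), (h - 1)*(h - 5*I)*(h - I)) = h - 5*I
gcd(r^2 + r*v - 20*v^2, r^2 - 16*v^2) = r - 4*v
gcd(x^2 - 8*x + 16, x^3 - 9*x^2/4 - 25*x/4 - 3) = x - 4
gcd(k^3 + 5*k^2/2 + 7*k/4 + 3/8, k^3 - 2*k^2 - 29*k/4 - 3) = k^2 + 2*k + 3/4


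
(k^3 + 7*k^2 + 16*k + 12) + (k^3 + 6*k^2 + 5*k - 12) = 2*k^3 + 13*k^2 + 21*k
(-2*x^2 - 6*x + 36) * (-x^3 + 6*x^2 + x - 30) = 2*x^5 - 6*x^4 - 74*x^3 + 270*x^2 + 216*x - 1080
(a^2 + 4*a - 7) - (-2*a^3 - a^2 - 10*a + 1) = 2*a^3 + 2*a^2 + 14*a - 8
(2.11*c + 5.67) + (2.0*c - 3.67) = 4.11*c + 2.0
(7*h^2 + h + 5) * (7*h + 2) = 49*h^3 + 21*h^2 + 37*h + 10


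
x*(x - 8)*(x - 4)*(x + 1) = x^4 - 11*x^3 + 20*x^2 + 32*x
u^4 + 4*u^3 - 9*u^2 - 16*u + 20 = (u - 2)*(u - 1)*(u + 2)*(u + 5)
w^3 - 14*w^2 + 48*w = w*(w - 8)*(w - 6)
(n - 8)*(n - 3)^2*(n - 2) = n^4 - 16*n^3 + 85*n^2 - 186*n + 144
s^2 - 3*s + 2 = (s - 2)*(s - 1)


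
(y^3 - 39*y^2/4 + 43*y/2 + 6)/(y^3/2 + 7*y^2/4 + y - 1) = (4*y^3 - 39*y^2 + 86*y + 24)/(2*y^3 + 7*y^2 + 4*y - 4)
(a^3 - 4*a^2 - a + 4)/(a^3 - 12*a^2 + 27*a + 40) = (a^2 - 5*a + 4)/(a^2 - 13*a + 40)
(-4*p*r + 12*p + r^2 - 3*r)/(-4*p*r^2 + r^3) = (r - 3)/r^2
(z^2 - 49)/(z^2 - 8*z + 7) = (z + 7)/(z - 1)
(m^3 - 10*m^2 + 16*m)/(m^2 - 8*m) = m - 2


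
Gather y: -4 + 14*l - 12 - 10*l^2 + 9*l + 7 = -10*l^2 + 23*l - 9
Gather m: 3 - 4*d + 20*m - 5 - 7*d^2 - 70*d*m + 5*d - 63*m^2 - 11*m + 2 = -7*d^2 + d - 63*m^2 + m*(9 - 70*d)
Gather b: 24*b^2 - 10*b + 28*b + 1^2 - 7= 24*b^2 + 18*b - 6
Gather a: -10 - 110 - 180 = -300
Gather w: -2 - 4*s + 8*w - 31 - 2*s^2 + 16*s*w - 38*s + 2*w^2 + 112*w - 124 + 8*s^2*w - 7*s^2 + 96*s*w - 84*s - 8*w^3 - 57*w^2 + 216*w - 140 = -9*s^2 - 126*s - 8*w^3 - 55*w^2 + w*(8*s^2 + 112*s + 336) - 297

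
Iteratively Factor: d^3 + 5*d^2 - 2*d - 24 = (d - 2)*(d^2 + 7*d + 12) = (d - 2)*(d + 3)*(d + 4)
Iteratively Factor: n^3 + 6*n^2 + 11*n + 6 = (n + 1)*(n^2 + 5*n + 6) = (n + 1)*(n + 3)*(n + 2)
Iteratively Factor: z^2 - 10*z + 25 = (z - 5)*(z - 5)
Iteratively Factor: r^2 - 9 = (r + 3)*(r - 3)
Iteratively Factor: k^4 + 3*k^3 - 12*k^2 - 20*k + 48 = (k + 3)*(k^3 - 12*k + 16) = (k - 2)*(k + 3)*(k^2 + 2*k - 8) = (k - 2)^2*(k + 3)*(k + 4)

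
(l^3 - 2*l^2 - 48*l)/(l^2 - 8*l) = l + 6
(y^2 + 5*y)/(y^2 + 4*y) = (y + 5)/(y + 4)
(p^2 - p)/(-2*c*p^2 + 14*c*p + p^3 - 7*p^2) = (1 - p)/(2*c*p - 14*c - p^2 + 7*p)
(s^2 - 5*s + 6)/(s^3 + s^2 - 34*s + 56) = (s - 3)/(s^2 + 3*s - 28)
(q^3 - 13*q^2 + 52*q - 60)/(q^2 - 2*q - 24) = (q^2 - 7*q + 10)/(q + 4)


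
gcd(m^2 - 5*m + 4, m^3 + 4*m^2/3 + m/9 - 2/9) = 1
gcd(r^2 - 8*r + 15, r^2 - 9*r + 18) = r - 3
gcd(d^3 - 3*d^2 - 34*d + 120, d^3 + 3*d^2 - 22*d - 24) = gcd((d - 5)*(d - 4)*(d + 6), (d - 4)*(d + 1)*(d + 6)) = d^2 + 2*d - 24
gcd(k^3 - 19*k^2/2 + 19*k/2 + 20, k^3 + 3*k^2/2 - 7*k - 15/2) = k^2 - 3*k/2 - 5/2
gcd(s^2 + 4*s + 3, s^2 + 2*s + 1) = s + 1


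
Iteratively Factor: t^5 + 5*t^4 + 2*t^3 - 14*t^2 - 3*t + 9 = (t - 1)*(t^4 + 6*t^3 + 8*t^2 - 6*t - 9) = (t - 1)*(t + 3)*(t^3 + 3*t^2 - t - 3) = (t - 1)^2*(t + 3)*(t^2 + 4*t + 3) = (t - 1)^2*(t + 3)^2*(t + 1)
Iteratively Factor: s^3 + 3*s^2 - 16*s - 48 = (s + 4)*(s^2 - s - 12) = (s - 4)*(s + 4)*(s + 3)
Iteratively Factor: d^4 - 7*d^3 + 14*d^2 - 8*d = (d - 1)*(d^3 - 6*d^2 + 8*d) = (d - 4)*(d - 1)*(d^2 - 2*d) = (d - 4)*(d - 2)*(d - 1)*(d)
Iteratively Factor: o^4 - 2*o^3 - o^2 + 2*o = (o)*(o^3 - 2*o^2 - o + 2) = o*(o - 2)*(o^2 - 1) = o*(o - 2)*(o - 1)*(o + 1)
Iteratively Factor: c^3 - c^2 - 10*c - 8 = (c + 1)*(c^2 - 2*c - 8) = (c + 1)*(c + 2)*(c - 4)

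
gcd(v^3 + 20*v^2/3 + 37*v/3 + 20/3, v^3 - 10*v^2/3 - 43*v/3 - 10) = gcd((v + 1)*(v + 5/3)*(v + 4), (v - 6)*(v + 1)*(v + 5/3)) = v^2 + 8*v/3 + 5/3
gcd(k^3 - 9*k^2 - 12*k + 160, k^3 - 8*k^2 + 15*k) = k - 5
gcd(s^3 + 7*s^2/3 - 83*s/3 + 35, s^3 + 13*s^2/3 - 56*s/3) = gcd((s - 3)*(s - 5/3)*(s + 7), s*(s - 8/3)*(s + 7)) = s + 7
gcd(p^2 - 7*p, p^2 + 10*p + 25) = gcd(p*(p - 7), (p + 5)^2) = 1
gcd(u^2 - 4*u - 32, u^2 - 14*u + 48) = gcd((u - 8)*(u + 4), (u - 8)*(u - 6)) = u - 8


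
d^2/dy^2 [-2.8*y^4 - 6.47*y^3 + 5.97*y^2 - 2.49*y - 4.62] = -33.6*y^2 - 38.82*y + 11.94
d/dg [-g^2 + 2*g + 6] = 2 - 2*g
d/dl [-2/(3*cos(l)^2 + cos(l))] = -(2*sin(l)/cos(l)^2 + 12*tan(l))/(3*cos(l) + 1)^2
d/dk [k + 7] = 1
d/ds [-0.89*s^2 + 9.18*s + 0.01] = 9.18 - 1.78*s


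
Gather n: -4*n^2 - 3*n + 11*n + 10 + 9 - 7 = -4*n^2 + 8*n + 12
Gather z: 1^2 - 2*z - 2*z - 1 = -4*z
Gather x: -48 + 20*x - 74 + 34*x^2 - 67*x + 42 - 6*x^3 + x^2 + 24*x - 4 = -6*x^3 + 35*x^2 - 23*x - 84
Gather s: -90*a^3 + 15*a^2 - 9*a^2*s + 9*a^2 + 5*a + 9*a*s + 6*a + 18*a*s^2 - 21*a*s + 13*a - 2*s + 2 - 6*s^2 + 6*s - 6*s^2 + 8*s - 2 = -90*a^3 + 24*a^2 + 24*a + s^2*(18*a - 12) + s*(-9*a^2 - 12*a + 12)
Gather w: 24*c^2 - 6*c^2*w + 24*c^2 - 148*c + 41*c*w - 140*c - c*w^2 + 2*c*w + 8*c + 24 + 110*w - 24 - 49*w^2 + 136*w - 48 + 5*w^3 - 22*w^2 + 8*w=48*c^2 - 280*c + 5*w^3 + w^2*(-c - 71) + w*(-6*c^2 + 43*c + 254) - 48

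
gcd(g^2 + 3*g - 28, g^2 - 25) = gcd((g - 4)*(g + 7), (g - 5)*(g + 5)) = 1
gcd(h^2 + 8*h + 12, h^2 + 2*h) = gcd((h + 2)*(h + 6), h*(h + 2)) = h + 2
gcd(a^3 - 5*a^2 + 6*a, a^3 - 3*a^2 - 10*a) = a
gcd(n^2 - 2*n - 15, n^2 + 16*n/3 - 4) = 1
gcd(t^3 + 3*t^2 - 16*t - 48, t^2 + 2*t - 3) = t + 3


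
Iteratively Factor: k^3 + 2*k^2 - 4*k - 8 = (k + 2)*(k^2 - 4) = (k - 2)*(k + 2)*(k + 2)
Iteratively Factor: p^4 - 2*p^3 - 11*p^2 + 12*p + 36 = (p - 3)*(p^3 + p^2 - 8*p - 12) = (p - 3)*(p + 2)*(p^2 - p - 6) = (p - 3)*(p + 2)^2*(p - 3)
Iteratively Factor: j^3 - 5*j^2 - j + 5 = (j - 1)*(j^2 - 4*j - 5) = (j - 5)*(j - 1)*(j + 1)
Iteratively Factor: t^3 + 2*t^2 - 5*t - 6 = (t + 3)*(t^2 - t - 2) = (t - 2)*(t + 3)*(t + 1)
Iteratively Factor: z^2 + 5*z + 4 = (z + 1)*(z + 4)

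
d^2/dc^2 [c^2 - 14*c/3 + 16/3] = 2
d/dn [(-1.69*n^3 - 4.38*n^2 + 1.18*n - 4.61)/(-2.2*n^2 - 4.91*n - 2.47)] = (3.718*n^4 + 16.5958*n^3 + 36.6247*n^2 + 1.3532*n - 25.5497)/(4.84*n^4 + 21.604*n^3 + 34.9761*n^2 + 24.2554*n + 6.1009)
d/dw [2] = 0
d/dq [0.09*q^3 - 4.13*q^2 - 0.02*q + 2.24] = 0.27*q^2 - 8.26*q - 0.02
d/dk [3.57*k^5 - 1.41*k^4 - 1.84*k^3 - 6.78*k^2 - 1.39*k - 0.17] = 17.85*k^4 - 5.64*k^3 - 5.52*k^2 - 13.56*k - 1.39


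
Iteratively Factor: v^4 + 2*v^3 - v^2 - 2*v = (v)*(v^3 + 2*v^2 - v - 2) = v*(v + 1)*(v^2 + v - 2) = v*(v + 1)*(v + 2)*(v - 1)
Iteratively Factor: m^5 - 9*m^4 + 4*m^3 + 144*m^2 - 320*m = (m)*(m^4 - 9*m^3 + 4*m^2 + 144*m - 320) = m*(m - 4)*(m^3 - 5*m^2 - 16*m + 80) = m*(m - 4)^2*(m^2 - m - 20) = m*(m - 4)^2*(m + 4)*(m - 5)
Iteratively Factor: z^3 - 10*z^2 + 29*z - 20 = (z - 4)*(z^2 - 6*z + 5) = (z - 5)*(z - 4)*(z - 1)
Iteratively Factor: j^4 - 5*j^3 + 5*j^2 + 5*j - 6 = (j + 1)*(j^3 - 6*j^2 + 11*j - 6) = (j - 3)*(j + 1)*(j^2 - 3*j + 2) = (j - 3)*(j - 1)*(j + 1)*(j - 2)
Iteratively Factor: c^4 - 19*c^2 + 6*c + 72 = (c - 3)*(c^3 + 3*c^2 - 10*c - 24) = (c - 3)*(c + 4)*(c^2 - c - 6) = (c - 3)*(c + 2)*(c + 4)*(c - 3)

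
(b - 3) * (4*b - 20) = 4*b^2 - 32*b + 60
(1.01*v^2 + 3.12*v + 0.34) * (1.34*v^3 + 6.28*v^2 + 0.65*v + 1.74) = 1.3534*v^5 + 10.5236*v^4 + 20.7057*v^3 + 5.9206*v^2 + 5.6498*v + 0.5916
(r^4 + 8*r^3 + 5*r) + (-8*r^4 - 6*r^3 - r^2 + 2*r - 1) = -7*r^4 + 2*r^3 - r^2 + 7*r - 1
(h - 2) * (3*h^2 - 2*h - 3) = 3*h^3 - 8*h^2 + h + 6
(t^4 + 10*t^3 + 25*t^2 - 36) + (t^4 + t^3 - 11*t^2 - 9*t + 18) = 2*t^4 + 11*t^3 + 14*t^2 - 9*t - 18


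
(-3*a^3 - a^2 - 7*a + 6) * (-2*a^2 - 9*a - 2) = 6*a^5 + 29*a^4 + 29*a^3 + 53*a^2 - 40*a - 12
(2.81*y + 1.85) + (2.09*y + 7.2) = 4.9*y + 9.05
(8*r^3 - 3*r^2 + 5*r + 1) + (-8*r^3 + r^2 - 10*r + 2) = -2*r^2 - 5*r + 3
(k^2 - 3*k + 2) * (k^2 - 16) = k^4 - 3*k^3 - 14*k^2 + 48*k - 32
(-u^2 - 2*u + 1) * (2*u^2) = -2*u^4 - 4*u^3 + 2*u^2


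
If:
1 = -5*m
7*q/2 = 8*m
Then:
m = -1/5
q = -16/35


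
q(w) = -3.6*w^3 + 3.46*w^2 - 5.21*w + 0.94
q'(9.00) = -817.73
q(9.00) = -2390.09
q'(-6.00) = -435.53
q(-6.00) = 934.36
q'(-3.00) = -123.17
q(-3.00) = 144.91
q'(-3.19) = -137.19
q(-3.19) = 169.63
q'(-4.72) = -278.48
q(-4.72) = 481.17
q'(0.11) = -4.58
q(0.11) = 0.40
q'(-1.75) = -50.40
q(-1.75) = 39.95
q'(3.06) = -85.16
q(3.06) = -85.75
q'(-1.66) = -46.46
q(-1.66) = 35.59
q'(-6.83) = -556.28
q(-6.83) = 1344.93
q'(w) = -10.8*w^2 + 6.92*w - 5.21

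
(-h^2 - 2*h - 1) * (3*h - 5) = -3*h^3 - h^2 + 7*h + 5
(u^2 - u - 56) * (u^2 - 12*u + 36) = u^4 - 13*u^3 - 8*u^2 + 636*u - 2016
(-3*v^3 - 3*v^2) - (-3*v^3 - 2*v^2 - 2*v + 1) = -v^2 + 2*v - 1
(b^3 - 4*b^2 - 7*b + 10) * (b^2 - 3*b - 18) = b^5 - 7*b^4 - 13*b^3 + 103*b^2 + 96*b - 180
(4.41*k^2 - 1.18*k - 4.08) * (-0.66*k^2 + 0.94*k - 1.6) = -2.9106*k^4 + 4.9242*k^3 - 5.4724*k^2 - 1.9472*k + 6.528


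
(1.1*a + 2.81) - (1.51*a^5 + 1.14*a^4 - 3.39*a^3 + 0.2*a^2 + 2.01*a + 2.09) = -1.51*a^5 - 1.14*a^4 + 3.39*a^3 - 0.2*a^2 - 0.91*a + 0.72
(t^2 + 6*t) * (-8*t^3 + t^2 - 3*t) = -8*t^5 - 47*t^4 + 3*t^3 - 18*t^2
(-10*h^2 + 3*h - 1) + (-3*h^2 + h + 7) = -13*h^2 + 4*h + 6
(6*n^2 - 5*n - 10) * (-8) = -48*n^2 + 40*n + 80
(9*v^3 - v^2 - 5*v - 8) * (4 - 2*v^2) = -18*v^5 + 2*v^4 + 46*v^3 + 12*v^2 - 20*v - 32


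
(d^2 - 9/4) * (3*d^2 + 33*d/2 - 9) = 3*d^4 + 33*d^3/2 - 63*d^2/4 - 297*d/8 + 81/4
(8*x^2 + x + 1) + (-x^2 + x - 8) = 7*x^2 + 2*x - 7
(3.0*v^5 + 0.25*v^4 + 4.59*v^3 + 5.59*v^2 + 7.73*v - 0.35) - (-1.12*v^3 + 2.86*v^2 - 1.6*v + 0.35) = 3.0*v^5 + 0.25*v^4 + 5.71*v^3 + 2.73*v^2 + 9.33*v - 0.7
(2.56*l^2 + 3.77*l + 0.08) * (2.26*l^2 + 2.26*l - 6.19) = 5.7856*l^4 + 14.3058*l^3 - 7.1454*l^2 - 23.1555*l - 0.4952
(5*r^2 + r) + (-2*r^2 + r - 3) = 3*r^2 + 2*r - 3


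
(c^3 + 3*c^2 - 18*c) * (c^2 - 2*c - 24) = c^5 + c^4 - 48*c^3 - 36*c^2 + 432*c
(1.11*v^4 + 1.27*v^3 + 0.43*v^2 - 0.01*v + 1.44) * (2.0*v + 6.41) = 2.22*v^5 + 9.6551*v^4 + 9.0007*v^3 + 2.7363*v^2 + 2.8159*v + 9.2304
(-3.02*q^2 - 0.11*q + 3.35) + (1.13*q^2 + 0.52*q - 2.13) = -1.89*q^2 + 0.41*q + 1.22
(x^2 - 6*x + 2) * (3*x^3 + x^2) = 3*x^5 - 17*x^4 + 2*x^2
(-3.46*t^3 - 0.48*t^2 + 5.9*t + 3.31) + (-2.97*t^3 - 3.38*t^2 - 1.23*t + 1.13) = -6.43*t^3 - 3.86*t^2 + 4.67*t + 4.44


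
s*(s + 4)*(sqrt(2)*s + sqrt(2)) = sqrt(2)*s^3 + 5*sqrt(2)*s^2 + 4*sqrt(2)*s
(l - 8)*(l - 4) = l^2 - 12*l + 32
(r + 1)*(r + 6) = r^2 + 7*r + 6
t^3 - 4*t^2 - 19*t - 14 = (t - 7)*(t + 1)*(t + 2)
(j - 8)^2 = j^2 - 16*j + 64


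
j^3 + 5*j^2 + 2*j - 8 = (j - 1)*(j + 2)*(j + 4)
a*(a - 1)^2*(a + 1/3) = a^4 - 5*a^3/3 + a^2/3 + a/3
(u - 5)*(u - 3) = u^2 - 8*u + 15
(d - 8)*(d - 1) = d^2 - 9*d + 8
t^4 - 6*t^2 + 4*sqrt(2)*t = t*(t - sqrt(2))^2*(t + 2*sqrt(2))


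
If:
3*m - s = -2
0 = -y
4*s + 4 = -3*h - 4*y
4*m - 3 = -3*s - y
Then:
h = -40/13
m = -3/13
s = 17/13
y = 0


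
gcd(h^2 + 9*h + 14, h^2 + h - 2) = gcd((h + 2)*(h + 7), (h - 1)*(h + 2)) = h + 2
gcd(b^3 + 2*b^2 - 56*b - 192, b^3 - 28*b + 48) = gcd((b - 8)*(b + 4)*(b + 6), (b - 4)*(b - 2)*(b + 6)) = b + 6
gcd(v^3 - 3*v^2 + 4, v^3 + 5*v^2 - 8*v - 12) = v^2 - v - 2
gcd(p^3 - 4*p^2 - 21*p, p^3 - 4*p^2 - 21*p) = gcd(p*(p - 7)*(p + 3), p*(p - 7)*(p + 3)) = p^3 - 4*p^2 - 21*p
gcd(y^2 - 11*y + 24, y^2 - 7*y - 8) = y - 8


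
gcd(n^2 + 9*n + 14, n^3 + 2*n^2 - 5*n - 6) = 1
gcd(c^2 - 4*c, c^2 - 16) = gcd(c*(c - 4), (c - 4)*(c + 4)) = c - 4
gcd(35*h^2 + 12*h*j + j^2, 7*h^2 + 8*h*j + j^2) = 7*h + j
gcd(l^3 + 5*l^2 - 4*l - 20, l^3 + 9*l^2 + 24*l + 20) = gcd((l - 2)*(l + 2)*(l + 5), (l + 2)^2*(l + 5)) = l^2 + 7*l + 10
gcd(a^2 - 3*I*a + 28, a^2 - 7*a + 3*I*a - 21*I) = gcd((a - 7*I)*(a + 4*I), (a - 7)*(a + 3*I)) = 1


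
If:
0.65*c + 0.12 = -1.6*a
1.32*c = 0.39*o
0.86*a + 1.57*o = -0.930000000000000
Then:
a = -0.00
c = -0.17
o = -0.59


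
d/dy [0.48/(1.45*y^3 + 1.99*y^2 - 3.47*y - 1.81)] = (-2.088*y^2 - 1.9104*y + 1.6656)/(1.45*y^3 + 1.99*y^2 - 3.47*y - 1.81)^2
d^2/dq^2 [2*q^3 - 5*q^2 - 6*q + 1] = 12*q - 10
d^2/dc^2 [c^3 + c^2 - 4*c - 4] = 6*c + 2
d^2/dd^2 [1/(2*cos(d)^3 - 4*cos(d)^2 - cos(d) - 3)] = ((cos(d) - 16*cos(2*d) + 9*cos(3*d))*(-2*cos(d)^3 + 4*cos(d)^2 + cos(d) + 3)/2 - 2*(-6*cos(d)^2 + 8*cos(d) + 1)^2*sin(d)^2)/(-2*cos(d)^3 + 4*cos(d)^2 + cos(d) + 3)^3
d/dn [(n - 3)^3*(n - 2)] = (n - 3)^2*(4*n - 9)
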